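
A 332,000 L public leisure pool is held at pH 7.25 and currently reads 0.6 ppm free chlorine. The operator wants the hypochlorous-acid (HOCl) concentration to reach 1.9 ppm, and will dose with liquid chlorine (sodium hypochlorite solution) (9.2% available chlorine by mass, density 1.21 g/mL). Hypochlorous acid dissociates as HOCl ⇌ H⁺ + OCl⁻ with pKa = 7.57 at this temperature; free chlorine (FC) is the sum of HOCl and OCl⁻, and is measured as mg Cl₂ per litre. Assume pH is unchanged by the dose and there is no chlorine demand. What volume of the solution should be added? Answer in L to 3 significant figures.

[OCl⁻]/[HOCl] = 10^(pH − pKa) = 10^(7.25 − 7.57) = 0.4786; fraction as HOCl = 1/(1 + 0.4786) = 0.6763.
Free chlorine required for 1.9 ppm HOCl: 1.9 / 0.6763 = 2.809 ppm.
FC to add: 2.809 − 0.6 = 2.209 mg/L as Cl₂.
Cl₂ equivalent: 2.209 mg/L × 332,000 L = 733.5 g.
Product at 9.2% available Cl: 733.5 / 0.092 = 7973 g.
Volume: 7973 g ÷ 1.21 g/mL = 6589 mL.

6.59 L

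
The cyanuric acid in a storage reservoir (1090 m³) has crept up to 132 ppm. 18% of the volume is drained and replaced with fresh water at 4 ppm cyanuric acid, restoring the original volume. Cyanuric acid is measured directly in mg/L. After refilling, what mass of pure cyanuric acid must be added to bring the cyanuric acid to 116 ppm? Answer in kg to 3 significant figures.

7.67 kg

Volume: 1090 m³ = 1,090,000 L.
After draining 18% and refilling: 132 × 0.82 + 4 × 0.18 = 108.96 ppm.
Deficit to target: 116 − 108.96 = 7.04 mg/L.
Mass: 7.04 mg/L × 1,090,000 L = 7674 g cyanuric acid.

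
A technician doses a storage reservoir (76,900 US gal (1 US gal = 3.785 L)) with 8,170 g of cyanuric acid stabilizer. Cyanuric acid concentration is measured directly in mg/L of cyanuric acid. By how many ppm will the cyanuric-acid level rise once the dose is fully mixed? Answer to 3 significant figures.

Volume: 76,900 US gal × 3.785 L/gal = 291,066 L.
Rise: 8,170 g / 291,066 L × 1000 = 28.07 mg/L.

28.1 ppm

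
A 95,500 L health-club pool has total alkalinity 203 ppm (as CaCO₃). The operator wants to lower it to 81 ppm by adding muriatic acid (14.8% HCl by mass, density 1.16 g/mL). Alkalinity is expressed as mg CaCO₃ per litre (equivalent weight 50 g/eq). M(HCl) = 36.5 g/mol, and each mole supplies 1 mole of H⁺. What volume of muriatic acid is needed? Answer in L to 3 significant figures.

49.5 L

Alkalinity to neutralize: (203 − 81) = 122 mg/L as CaCO₃ × 95,500 L = 11,650 g as CaCO₃.
Equivalents of H⁺ required: 11,650 ÷ 50 g/eq = 233 eq = 233 mol HCl.
Mass of HCl: 233 × 36.5 = 8505 g.
Mass of 14.8% solution: 8505 / 0.148 = 57,470 g.
Volume: 57,470 g ÷ 1.16 g/mL = 49,540 mL.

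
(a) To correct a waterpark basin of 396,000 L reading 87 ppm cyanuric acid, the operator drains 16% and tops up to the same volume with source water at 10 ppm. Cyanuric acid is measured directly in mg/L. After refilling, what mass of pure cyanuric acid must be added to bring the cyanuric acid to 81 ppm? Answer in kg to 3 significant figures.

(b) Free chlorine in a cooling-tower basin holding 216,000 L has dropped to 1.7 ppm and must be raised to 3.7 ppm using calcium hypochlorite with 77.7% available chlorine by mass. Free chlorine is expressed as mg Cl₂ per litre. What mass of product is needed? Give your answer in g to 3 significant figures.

(a) 2.50 kg; (b) 556 g

(a) After draining 16% and refilling: 87 × 0.84 + 10 × 0.16 = 74.68 ppm.
(a) Deficit to target: 81 − 74.68 = 6.32 mg/L.
(a) Mass: 6.32 mg/L × 396,000 L = 2503 g cyanuric acid.

(b) Chlorine deficit: 3.7 − 1.7 = 2 ppm = 2 mg/L as Cl₂.
(b) Cl₂ equivalent needed: 2 mg/L × 216,000 L = 432,000 mg = 432 g.
(b) Product at 77.7% available chlorine: 432 / 0.777 = 556 g.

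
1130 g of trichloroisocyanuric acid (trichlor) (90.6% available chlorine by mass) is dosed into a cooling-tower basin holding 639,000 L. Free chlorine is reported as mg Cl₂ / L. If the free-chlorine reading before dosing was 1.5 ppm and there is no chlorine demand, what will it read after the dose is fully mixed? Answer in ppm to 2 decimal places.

Available chlorine delivered: 1130 g × 0.906 = 1024 g as Cl₂.
Concentration rise: 1024 g / 639,000 L = 1.602 mg/L = 1.60 ppm.
Final FC: 1.5 + 1.60 = 3.10 ppm.

3.10 ppm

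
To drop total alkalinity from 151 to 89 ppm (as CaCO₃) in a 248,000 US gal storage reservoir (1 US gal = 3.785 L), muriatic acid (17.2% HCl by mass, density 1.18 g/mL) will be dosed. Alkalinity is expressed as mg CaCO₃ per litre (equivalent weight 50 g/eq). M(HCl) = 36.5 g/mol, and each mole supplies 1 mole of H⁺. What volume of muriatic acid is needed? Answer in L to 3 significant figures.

209 L

Volume: 248,000 US gal × 3.785 L/gal = 938,680 L.
Alkalinity to neutralize: (151 − 89) = 62 mg/L as CaCO₃ × 938,680 L = 58,200 g as CaCO₃.
Equivalents of H⁺ required: 58,200 ÷ 50 g/eq = 1164 eq = 1164 mol HCl.
Mass of HCl: 1164 × 36.5 = 42,480 g.
Mass of 17.2% solution: 42,480 / 0.172 = 247,000 g.
Volume: 247,000 g ÷ 1.18 g/mL = 209,300 mL.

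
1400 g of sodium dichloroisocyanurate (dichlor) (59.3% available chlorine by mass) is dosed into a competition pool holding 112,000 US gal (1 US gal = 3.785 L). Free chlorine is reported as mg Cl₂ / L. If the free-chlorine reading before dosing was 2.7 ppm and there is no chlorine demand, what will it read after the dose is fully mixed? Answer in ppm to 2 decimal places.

4.66 ppm

Volume: 112,000 US gal × 3.785 L/gal = 423,920 L.
Available chlorine delivered: 1400 g × 0.593 = 830.2 g as Cl₂.
Concentration rise: 830.2 g / 423,920 L = 1.958 mg/L = 1.96 ppm.
Final FC: 2.7 + 1.96 = 4.66 ppm.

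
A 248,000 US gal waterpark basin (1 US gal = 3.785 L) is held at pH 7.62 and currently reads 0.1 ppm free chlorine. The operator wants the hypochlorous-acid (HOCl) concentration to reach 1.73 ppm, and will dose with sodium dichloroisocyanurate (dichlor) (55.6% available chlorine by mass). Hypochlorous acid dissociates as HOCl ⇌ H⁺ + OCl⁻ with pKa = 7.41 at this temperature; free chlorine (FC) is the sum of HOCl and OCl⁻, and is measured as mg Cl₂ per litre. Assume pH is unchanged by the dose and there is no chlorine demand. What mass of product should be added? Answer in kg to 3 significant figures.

Volume: 248,000 US gal × 3.785 L/gal = 938,680 L.
[OCl⁻]/[HOCl] = 10^(pH − pKa) = 10^(7.62 − 7.41) = 1.622; fraction as HOCl = 1/(1 + 1.622) = 0.3814.
Free chlorine required for 1.73 ppm HOCl: 1.73 / 0.3814 = 4.536 ppm.
FC to add: 4.536 − 0.1 = 4.436 mg/L as Cl₂.
Cl₂ equivalent: 4.436 mg/L × 938,680 L = 4164 g.
Product at 55.6% available Cl: 4164 / 0.556 = 7489 g.

7.49 kg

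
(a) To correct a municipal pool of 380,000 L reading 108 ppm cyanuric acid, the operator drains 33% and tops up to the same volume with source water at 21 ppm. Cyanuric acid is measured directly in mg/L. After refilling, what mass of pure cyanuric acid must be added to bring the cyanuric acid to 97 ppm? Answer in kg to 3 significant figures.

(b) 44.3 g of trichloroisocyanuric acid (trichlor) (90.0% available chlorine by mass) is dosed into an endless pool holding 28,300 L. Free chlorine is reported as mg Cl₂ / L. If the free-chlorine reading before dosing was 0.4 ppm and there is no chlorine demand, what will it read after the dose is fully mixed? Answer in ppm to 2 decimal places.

(a) 6.73 kg; (b) 1.81 ppm

(a) After draining 33% and refilling: 108 × 0.67 + 21 × 0.33 = 79.29 ppm.
(a) Deficit to target: 97 − 79.29 = 17.71 mg/L.
(a) Mass: 17.71 mg/L × 380,000 L = 6730 g cyanuric acid.

(b) Available chlorine delivered: 44.3 g × 0.9 = 39.87 g as Cl₂.
(b) Concentration rise: 39.87 g / 28,300 L = 1.409 mg/L = 1.41 ppm.
(b) Final FC: 0.4 + 1.41 = 1.81 ppm.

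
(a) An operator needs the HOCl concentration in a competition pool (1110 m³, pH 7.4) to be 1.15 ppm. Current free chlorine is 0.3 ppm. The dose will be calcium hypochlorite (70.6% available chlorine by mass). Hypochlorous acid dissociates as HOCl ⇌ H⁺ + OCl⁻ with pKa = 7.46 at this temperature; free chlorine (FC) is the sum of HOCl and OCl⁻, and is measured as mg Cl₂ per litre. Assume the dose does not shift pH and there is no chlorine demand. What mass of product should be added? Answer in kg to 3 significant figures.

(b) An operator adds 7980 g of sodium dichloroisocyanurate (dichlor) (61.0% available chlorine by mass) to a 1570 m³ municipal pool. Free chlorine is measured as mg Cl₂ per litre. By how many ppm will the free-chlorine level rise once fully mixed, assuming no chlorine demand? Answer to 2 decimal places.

(a) 2.91 kg; (b) 3.10 ppm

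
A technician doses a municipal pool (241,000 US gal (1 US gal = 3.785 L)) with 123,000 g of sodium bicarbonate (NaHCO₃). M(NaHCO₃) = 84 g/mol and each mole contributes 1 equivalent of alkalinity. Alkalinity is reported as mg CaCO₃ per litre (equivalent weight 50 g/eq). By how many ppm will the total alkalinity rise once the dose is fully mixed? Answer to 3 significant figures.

80.3 ppm

Volume: 241,000 US gal × 3.785 L/gal = 912,185 L.
Moles of NaHCO₃: 123,000 g ÷ 84 g/mol = 1464 mol → 1464 eq of alkalinity.
As CaCO₃: 1464 eq × 50 g/eq = 73,210 g.
Rise: 73,210 g / 912,185 L × 1000 = 80.26 mg/L.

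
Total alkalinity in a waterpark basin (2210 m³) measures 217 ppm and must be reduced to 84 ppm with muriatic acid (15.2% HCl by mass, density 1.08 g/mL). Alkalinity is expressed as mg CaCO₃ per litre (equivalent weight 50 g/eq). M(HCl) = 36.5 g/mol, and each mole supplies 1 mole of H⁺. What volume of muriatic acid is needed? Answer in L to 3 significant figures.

Volume: 2210 m³ = 2,210,000 L.
Alkalinity to neutralize: (217 − 84) = 133 mg/L as CaCO₃ × 2,210,000 L = 293,900 g as CaCO₃.
Equivalents of H⁺ required: 293,900 ÷ 50 g/eq = 5879 eq = 5879 mol HCl.
Mass of HCl: 5879 × 36.5 = 214,600 g.
Mass of 15.2% solution: 214,600 / 0.152 = 1,412,000 g.
Volume: 1,412,000 g ÷ 1.08 g/mL = 1,307,000 mL.

1,310 L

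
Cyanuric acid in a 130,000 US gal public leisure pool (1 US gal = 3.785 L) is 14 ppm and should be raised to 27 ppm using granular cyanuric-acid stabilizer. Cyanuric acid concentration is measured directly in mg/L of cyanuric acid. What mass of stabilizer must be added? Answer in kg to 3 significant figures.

6.40 kg

Volume: 130,000 US gal × 3.785 L/gal = 492,050 L.
CYA to add: (27 − 14) = 13 mg/L × 492,050 L = 6397 g cyanuric acid.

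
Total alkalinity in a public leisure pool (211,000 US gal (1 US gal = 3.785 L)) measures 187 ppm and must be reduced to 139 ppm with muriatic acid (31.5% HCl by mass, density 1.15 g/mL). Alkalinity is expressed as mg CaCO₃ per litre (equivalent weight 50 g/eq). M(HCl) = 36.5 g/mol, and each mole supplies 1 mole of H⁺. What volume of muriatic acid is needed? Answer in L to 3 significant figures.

77.3 L

Volume: 211,000 US gal × 3.785 L/gal = 798,635 L.
Alkalinity to neutralize: (187 − 139) = 48 mg/L as CaCO₃ × 798,635 L = 38,330 g as CaCO₃.
Equivalents of H⁺ required: 38,330 ÷ 50 g/eq = 766.7 eq = 766.7 mol HCl.
Mass of HCl: 766.7 × 36.5 = 27,980 g.
Mass of 31.5% solution: 27,980 / 0.315 = 88,840 g.
Volume: 88,840 g ÷ 1.15 g/mL = 77,250 mL.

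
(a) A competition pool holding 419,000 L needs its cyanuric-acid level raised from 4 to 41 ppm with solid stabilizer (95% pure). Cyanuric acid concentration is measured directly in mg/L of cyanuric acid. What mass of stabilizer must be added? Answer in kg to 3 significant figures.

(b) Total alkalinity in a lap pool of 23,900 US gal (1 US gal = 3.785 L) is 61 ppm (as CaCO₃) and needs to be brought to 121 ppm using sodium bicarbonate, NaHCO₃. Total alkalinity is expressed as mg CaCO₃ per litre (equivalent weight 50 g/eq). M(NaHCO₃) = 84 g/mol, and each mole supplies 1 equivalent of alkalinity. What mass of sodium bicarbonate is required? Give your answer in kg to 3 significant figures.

(a) 16.3 kg; (b) 9.12 kg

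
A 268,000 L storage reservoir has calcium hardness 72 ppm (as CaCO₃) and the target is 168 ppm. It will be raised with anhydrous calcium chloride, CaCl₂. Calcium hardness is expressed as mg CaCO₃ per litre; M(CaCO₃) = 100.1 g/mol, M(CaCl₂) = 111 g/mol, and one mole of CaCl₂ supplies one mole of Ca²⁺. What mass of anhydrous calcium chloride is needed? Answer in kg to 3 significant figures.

Hardness to add: (168 − 72) = 96 mg/L as CaCO₃ × 268,000 L = 25,730 g as CaCO₃.
Moles of Ca²⁺ (1 mol Ca²⁺ ≡ 1 mol CaCO₃): 25,730 / 100.1 g/mol = 257 mol.
Mass of CaCl₂: 257 × 111 = 28,530 g.

28.5 kg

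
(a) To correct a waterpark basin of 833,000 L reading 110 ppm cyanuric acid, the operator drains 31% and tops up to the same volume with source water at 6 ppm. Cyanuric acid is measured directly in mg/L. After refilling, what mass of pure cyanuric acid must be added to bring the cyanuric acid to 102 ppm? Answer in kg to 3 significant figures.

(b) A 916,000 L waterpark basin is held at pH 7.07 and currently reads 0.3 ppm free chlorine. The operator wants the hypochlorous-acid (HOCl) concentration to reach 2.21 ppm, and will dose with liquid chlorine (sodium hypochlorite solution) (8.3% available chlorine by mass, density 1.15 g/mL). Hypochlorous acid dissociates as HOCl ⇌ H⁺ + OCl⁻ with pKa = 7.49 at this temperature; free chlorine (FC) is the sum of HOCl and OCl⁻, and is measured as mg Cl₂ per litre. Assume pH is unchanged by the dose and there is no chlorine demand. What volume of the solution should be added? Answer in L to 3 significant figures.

(a) 20.2 kg; (b) 26.4 L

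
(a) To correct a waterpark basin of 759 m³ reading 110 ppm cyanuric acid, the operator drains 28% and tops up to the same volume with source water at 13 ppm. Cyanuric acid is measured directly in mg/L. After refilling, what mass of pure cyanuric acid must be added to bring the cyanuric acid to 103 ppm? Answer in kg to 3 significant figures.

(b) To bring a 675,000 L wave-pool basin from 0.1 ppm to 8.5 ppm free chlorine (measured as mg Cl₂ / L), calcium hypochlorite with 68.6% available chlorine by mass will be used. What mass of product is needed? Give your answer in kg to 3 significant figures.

(a) 15.3 kg; (b) 8.27 kg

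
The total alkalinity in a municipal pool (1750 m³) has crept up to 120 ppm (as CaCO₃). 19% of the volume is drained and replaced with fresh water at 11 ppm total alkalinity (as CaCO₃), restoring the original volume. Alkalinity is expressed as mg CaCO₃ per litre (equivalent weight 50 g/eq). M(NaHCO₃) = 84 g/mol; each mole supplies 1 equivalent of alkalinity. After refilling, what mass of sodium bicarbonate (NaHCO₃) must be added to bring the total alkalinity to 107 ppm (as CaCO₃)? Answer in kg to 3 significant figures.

Volume: 1750 m³ = 1,750,000 L.
After draining 19% and refilling: 120 × 0.81 + 11 × 0.19 = 99.29 ppm.
Deficit to target: 107 − 99.29 = 7.71 mg/L.
As CaCO₃: 7.71 mg/L × 1,750,000 L = 13,490 g; ÷ 50 g/eq ÷ 1 = 269.8 mol NaHCO₃.
Mass: 269.8 × 84 = 22,670 g.

22.7 kg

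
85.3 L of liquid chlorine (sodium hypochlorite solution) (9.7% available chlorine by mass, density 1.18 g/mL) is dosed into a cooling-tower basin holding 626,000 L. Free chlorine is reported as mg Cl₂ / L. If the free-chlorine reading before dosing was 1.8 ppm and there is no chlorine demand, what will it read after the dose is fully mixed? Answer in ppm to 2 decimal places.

17.40 ppm

Mass of solution: 85.3 L × 1000 mL/L × 1.18 g/mL = 100,700 g.
Available chlorine delivered: 100,700 g × 0.097 = 9763 g as Cl₂.
Concentration rise: 9763 g / 626,000 L = 15.6 mg/L = 15.60 ppm.
Final FC: 1.8 + 15.60 = 17.40 ppm.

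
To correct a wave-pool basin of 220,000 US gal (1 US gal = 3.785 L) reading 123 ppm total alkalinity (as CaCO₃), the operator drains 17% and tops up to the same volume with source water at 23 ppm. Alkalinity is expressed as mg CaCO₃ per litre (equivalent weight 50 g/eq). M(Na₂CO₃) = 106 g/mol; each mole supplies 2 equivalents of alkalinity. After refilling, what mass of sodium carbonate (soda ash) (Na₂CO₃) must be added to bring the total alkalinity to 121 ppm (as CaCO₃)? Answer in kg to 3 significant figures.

13.2 kg

Volume: 220,000 US gal × 3.785 L/gal = 832,700 L.
After draining 17% and refilling: 123 × 0.83 + 23 × 0.17 = 106 ppm.
Deficit to target: 121 − 106 = 15 mg/L.
As CaCO₃: 15 mg/L × 832,700 L = 12,490 g; ÷ 50 g/eq ÷ 2 = 124.9 mol Na₂CO₃.
Mass: 124.9 × 106 = 13,240 g.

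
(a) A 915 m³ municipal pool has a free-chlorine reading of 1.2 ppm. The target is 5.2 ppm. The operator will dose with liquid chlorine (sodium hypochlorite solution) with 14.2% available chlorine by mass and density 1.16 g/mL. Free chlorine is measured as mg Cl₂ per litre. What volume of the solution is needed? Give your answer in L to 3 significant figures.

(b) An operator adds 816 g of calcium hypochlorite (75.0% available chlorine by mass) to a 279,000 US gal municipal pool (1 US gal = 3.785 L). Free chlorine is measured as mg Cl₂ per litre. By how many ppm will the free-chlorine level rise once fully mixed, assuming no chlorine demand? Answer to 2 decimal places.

(a) Volume: 915 m³ = 915,000 L.
(a) Chlorine deficit: 5.2 − 1.2 = 4 ppm = 4 mg/L as Cl₂.
(a) Cl₂ equivalent needed: 4 mg/L × 915,000 L = 3,660,000 mg = 3660 g.
(a) Product at 14.2% available chlorine: 3660 / 0.142 = 25,770 g.
(a) Volume at density 1.16 g/mL: 25,770 g ÷ 1.16 g/mL = 22,220 mL.

(b) Volume: 279,000 US gal × 3.785 L/gal = 1,056,015 L.
(b) Available chlorine delivered: 816 g × 0.75 = 612 g as Cl₂.
(b) Concentration rise: 612 g / 1,056,015 L = 0.5795 mg/L = 0.58 ppm.

(a) 22.2 L; (b) 0.58 ppm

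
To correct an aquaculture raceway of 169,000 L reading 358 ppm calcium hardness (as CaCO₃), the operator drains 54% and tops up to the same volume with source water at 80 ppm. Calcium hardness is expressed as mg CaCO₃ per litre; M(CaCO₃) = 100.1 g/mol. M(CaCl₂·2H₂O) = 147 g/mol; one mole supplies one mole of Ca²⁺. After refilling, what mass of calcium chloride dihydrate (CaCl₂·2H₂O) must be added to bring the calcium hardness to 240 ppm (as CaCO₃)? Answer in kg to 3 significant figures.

After draining 54% and refilling: 358 × 0.46 + 80 × 0.54 = 207.88 ppm.
Deficit to target: 240 − 207.88 = 32.12 mg/L.
As CaCO₃: 32.12 mg/L × 169,000 L = 5428 g; ÷ 100.1 = 54.23 mol Ca²⁺.
Mass: 54.23 × 147 = 7972 g.

7.97 kg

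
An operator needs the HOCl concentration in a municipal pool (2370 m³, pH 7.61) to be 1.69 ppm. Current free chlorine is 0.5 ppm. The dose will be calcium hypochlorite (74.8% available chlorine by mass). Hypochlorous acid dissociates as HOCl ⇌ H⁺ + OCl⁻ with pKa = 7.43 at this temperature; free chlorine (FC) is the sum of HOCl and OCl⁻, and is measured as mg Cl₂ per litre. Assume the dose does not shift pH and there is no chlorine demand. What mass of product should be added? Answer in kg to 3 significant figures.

11.9 kg

Volume: 2370 m³ = 2,370,000 L.
[OCl⁻]/[HOCl] = 10^(pH − pKa) = 10^(7.61 − 7.43) = 1.514; fraction as HOCl = 1/(1 + 1.514) = 0.3978.
Free chlorine required for 1.69 ppm HOCl: 1.69 / 0.3978 = 4.248 ppm.
FC to add: 4.248 − 0.5 = 3.748 mg/L as Cl₂.
Cl₂ equivalent: 3.748 mg/L × 2,370,000 L = 8883 g.
Product at 74.8% available Cl: 8883 / 0.748 = 11,880 g.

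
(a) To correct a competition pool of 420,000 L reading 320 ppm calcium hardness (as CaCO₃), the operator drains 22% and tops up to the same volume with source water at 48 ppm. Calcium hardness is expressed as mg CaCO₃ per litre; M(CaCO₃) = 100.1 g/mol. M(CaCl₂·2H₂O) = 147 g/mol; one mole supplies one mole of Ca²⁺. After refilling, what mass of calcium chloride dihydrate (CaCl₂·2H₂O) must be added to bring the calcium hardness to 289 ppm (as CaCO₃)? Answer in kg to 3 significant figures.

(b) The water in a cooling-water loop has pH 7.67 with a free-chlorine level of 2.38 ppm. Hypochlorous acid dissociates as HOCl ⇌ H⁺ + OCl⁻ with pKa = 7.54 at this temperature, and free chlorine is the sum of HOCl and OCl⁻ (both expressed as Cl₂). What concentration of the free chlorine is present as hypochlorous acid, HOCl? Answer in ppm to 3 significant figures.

(a) 17.8 kg; (b) 1.01 ppm

(a) After draining 22% and refilling: 320 × 0.78 + 48 × 0.22 = 260.16 ppm.
(a) Deficit to target: 289 − 260.16 = 28.84 mg/L.
(a) As CaCO₃: 28.84 mg/L × 420,000 L = 12,110 g; ÷ 100.1 = 121 mol Ca²⁺.
(a) Mass: 121 × 147 = 17,790 g.

(b) [OCl⁻]/[HOCl] = 10^(pH − pKa) = 10^(7.67 − 7.54) = 10^0.13 = 1.349.
(b) Fraction as HOCl = 1 / (1 + 1.349) = 0.4257.
(b) HOCl = 0.4257 × 2.38 ppm = 1.013 ppm.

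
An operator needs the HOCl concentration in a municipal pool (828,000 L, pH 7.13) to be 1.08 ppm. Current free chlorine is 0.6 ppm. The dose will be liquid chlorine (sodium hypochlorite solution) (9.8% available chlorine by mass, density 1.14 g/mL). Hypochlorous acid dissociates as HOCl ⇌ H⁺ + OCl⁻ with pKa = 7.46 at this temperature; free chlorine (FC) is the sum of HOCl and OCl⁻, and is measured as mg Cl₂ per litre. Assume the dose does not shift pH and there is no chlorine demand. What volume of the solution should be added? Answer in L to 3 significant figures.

[OCl⁻]/[HOCl] = 10^(pH − pKa) = 10^(7.13 − 7.46) = 0.4677; fraction as HOCl = 1/(1 + 0.4677) = 0.6813.
Free chlorine required for 1.08 ppm HOCl: 1.08 / 0.6813 = 1.585 ppm.
FC to add: 1.585 − 0.6 = 0.9852 mg/L as Cl₂.
Cl₂ equivalent: 0.9852 mg/L × 828,000 L = 815.7 g.
Product at 9.8% available Cl: 815.7 / 0.098 = 8324 g.
Volume: 8324 g ÷ 1.14 g/mL = 7301 mL.

7.30 L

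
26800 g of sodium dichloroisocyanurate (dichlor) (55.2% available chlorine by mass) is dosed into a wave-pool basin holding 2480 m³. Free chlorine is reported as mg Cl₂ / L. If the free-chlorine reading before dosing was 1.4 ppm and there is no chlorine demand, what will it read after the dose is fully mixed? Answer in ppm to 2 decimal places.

7.37 ppm

Volume: 2480 m³ = 2,480,000 L.
Available chlorine delivered: 26,800 g × 0.552 = 14,790 g as Cl₂.
Concentration rise: 14,790 g / 2,480,000 L = 5.965 mg/L = 5.97 ppm.
Final FC: 1.4 + 5.97 = 7.37 ppm.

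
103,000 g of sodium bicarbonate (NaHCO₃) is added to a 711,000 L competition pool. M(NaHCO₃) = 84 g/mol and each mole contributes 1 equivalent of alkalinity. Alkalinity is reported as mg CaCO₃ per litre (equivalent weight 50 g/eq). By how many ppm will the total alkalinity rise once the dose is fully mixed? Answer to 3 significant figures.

86.2 ppm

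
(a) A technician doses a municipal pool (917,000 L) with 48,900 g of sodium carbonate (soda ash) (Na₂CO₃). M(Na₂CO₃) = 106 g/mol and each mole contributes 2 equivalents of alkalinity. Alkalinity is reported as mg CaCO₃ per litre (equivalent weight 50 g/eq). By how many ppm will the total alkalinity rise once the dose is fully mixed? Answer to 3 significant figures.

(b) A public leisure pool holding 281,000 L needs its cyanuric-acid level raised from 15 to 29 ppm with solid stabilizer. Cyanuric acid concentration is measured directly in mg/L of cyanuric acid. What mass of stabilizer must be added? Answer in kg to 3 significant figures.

(a) 50.3 ppm; (b) 3.93 kg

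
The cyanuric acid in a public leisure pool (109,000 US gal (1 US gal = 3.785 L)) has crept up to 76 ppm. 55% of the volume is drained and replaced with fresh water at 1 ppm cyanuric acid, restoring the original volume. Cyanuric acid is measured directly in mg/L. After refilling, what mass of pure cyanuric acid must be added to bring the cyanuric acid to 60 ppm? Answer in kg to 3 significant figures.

Volume: 109,000 US gal × 3.785 L/gal = 412,565 L.
After draining 55% and refilling: 76 × 0.45 + 1 × 0.55 = 34.75 ppm.
Deficit to target: 60 − 34.75 = 25.25 mg/L.
Mass: 25.25 mg/L × 412,565 L = 10,420 g cyanuric acid.

10.4 kg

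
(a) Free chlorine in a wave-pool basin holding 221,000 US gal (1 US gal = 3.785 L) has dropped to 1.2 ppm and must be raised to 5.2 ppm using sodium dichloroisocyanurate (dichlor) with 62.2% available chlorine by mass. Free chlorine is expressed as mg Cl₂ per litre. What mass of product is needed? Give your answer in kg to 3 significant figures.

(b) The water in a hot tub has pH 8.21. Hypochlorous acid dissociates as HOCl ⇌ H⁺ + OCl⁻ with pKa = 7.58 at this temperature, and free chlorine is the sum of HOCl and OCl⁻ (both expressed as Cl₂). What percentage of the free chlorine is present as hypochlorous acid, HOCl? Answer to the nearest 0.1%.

(a) Volume: 221,000 US gal × 3.785 L/gal = 836,485 L.
(a) Chlorine deficit: 5.2 − 1.2 = 4 ppm = 4 mg/L as Cl₂.
(a) Cl₂ equivalent needed: 4 mg/L × 836,485 L = 3,346,000 mg = 3346 g.
(a) Product at 62.2% available chlorine: 3346 / 0.622 = 5379 g.

(b) [OCl⁻]/[HOCl] = 10^(pH − pKa) = 10^(8.21 − 7.58) = 10^0.63 = 4.266.
(b) Fraction as HOCl = 1 / (1 + 4.266) = 0.1899.

(a) 5.38 kg; (b) 19.0%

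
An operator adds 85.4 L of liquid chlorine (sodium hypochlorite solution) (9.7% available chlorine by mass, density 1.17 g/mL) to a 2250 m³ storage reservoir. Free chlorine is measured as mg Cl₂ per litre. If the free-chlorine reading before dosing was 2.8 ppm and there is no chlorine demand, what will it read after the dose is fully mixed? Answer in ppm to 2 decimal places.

7.11 ppm

Volume: 2250 m³ = 2,250,000 L.
Mass of solution: 85.4 L × 1000 mL/L × 1.17 g/mL = 99,920 g.
Available chlorine delivered: 99,920 g × 0.097 = 9692 g as Cl₂.
Concentration rise: 9692 g / 2,250,000 L = 4.308 mg/L = 4.31 ppm.
Final FC: 2.8 + 4.31 = 7.11 ppm.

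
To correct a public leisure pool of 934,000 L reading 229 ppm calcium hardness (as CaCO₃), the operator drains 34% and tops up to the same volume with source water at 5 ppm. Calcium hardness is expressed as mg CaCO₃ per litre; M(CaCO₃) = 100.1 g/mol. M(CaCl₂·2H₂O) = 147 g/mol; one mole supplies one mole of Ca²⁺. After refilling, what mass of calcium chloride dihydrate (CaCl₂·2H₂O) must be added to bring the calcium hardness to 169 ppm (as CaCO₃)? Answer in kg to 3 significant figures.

After draining 34% and refilling: 229 × 0.66 + 5 × 0.34 = 152.84 ppm.
Deficit to target: 169 − 152.84 = 16.16 mg/L.
As CaCO₃: 16.16 mg/L × 934,000 L = 15,090 g; ÷ 100.1 = 150.8 mol Ca²⁺.
Mass: 150.8 × 147 = 22,170 g.

22.2 kg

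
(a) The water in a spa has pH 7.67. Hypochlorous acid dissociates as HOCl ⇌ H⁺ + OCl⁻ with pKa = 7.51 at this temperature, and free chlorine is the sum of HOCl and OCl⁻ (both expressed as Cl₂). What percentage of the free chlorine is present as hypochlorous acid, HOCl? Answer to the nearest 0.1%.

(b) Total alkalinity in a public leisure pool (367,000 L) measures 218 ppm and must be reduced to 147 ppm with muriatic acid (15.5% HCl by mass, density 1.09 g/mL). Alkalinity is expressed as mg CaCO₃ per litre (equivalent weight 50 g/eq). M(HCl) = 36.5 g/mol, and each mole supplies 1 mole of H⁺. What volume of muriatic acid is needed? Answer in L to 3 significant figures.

(a) [OCl⁻]/[HOCl] = 10^(pH − pKa) = 10^(7.67 − 7.51) = 10^0.16 = 1.445.
(a) Fraction as HOCl = 1 / (1 + 1.445) = 0.4089.

(b) Alkalinity to neutralize: (218 − 147) = 71 mg/L as CaCO₃ × 367,000 L = 26,060 g as CaCO₃.
(b) Equivalents of H⁺ required: 26,060 ÷ 50 g/eq = 521.1 eq = 521.1 mol HCl.
(b) Mass of HCl: 521.1 × 36.5 = 19,020 g.
(b) Mass of 15.5% solution: 19,020 / 0.155 = 122,700 g.
(b) Volume: 122,700 g ÷ 1.09 g/mL = 112,600 mL.

(a) 40.9%; (b) 113 L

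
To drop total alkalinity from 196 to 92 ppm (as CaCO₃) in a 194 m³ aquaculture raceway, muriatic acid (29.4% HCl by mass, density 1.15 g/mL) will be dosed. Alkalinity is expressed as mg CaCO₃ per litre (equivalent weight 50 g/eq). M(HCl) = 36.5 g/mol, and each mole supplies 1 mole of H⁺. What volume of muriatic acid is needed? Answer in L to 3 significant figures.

43.6 L

Volume: 194 m³ = 194,000 L.
Alkalinity to neutralize: (196 − 92) = 104 mg/L as CaCO₃ × 194,000 L = 20,180 g as CaCO₃.
Equivalents of H⁺ required: 20,180 ÷ 50 g/eq = 403.5 eq = 403.5 mol HCl.
Mass of HCl: 403.5 × 36.5 = 14,730 g.
Mass of 29.4% solution: 14,730 / 0.294 = 50,100 g.
Volume: 50,100 g ÷ 1.15 g/mL = 43,560 mL.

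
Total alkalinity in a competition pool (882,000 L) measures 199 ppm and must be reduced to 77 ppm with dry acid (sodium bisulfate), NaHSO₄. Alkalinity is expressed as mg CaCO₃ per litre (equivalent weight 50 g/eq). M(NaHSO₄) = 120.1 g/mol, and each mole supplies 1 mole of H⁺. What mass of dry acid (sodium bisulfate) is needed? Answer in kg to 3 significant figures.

258 kg

Alkalinity to neutralize: (199 − 77) = 122 mg/L as CaCO₃ × 882,000 L = 107,600 g as CaCO₃.
Equivalents of H⁺ required: 107,600 ÷ 50 g/eq = 2152 eq = 2152 mol NaHSO₄.
Mass of NaHSO₄: 2152 × 120.1 = 258,500 g.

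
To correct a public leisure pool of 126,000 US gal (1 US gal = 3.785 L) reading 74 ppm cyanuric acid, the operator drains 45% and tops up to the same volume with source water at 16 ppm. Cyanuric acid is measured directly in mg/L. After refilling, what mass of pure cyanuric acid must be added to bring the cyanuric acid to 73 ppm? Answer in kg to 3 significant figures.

Volume: 126,000 US gal × 3.785 L/gal = 476,910 L.
After draining 45% and refilling: 74 × 0.55 + 16 × 0.45 = 47.9 ppm.
Deficit to target: 73 − 47.9 = 25.1 mg/L.
Mass: 25.1 mg/L × 476,910 L = 11,970 g cyanuric acid.

12.0 kg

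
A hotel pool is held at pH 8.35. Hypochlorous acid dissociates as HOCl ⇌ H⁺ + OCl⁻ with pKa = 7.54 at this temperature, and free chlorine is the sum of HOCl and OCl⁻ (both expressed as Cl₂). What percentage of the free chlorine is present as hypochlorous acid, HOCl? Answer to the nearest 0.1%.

[OCl⁻]/[HOCl] = 10^(pH − pKa) = 10^(8.35 − 7.54) = 10^0.81 = 6.457.
Fraction as HOCl = 1 / (1 + 6.457) = 0.1341.

13.4%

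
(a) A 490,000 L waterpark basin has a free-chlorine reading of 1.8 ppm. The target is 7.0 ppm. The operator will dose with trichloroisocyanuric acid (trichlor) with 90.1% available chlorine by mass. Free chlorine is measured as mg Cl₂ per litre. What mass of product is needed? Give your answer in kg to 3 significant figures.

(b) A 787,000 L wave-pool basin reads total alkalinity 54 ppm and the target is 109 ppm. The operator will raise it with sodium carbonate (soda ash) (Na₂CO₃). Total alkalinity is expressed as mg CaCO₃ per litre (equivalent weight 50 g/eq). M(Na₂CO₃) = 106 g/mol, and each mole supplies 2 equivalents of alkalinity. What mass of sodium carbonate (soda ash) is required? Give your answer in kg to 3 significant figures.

(a) Chlorine deficit: 7.0 − 1.8 = 5.2 ppm = 5.2 mg/L as Cl₂.
(a) Cl₂ equivalent needed: 5.2 mg/L × 490,000 L = 2,548,000 mg = 2548 g.
(a) Product at 90.1% available chlorine: 2548 / 0.901 = 2828 g.

(b) Alkalinity to add: (109 − 54) = 55 mg/L as CaCO₃ × 787,000 L = 43,280 g as CaCO₃.
(b) Equivalents: 43,280 g ÷ 50 g/eq = 865.7 eq.
(b) Each mole of Na₂CO₃ supplies 2 eq, so 865.7 / 2 = 432.9 mol.
(b) Mass: 432.9 mol × 106 g/mol = 45,880 g.

(a) 2.83 kg; (b) 45.9 kg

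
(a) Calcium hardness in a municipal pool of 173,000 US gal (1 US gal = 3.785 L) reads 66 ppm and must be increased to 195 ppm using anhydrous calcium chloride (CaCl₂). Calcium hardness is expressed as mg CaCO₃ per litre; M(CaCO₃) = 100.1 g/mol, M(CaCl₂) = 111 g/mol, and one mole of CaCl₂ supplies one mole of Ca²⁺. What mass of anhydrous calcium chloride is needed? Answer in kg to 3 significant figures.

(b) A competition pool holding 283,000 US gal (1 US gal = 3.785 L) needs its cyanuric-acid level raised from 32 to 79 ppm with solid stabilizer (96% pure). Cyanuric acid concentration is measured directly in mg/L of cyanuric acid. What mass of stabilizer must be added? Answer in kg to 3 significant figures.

(a) 93.7 kg; (b) 52.4 kg

(a) Volume: 173,000 US gal × 3.785 L/gal = 654,805 L.
(a) Hardness to add: (195 − 66) = 129 mg/L as CaCO₃ × 654,805 L = 84,470 g as CaCO₃.
(a) Moles of Ca²⁺ (1 mol Ca²⁺ ≡ 1 mol CaCO₃): 84,470 / 100.1 g/mol = 843.9 mol.
(a) Mass of CaCl₂: 843.9 × 111 = 93,670 g.

(b) Volume: 283,000 US gal × 3.785 L/gal = 1,071,155 L.
(b) CYA to add: (79 − 32) = 47 mg/L × 1,071,155 L = 50,340 g cyanuric acid.
(b) At 96% purity: 50,340 / 0.96 = 52,440 g product.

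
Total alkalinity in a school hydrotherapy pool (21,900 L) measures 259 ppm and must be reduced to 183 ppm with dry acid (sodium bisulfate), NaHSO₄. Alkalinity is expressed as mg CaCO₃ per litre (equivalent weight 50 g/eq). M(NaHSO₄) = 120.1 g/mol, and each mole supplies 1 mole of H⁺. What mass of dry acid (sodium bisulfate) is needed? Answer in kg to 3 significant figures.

4.00 kg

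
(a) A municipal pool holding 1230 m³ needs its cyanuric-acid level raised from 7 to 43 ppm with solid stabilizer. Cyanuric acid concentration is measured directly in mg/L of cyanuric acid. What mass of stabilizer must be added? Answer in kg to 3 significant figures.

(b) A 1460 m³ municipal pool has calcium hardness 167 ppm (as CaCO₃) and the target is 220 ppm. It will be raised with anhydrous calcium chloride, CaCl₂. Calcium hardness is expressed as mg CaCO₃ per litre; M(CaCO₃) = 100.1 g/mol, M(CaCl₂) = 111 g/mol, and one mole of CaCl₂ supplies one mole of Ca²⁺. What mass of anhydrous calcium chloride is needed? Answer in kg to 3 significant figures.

(a) Volume: 1230 m³ = 1,230,000 L.
(a) CYA to add: (43 − 7) = 36 mg/L × 1,230,000 L = 44,280 g cyanuric acid.

(b) Volume: 1460 m³ = 1,460,000 L.
(b) Hardness to add: (220 − 167) = 53 mg/L as CaCO₃ × 1,460,000 L = 77,380 g as CaCO₃.
(b) Moles of Ca²⁺ (1 mol Ca²⁺ ≡ 1 mol CaCO₃): 77,380 / 100.1 g/mol = 773 mol.
(b) Mass of CaCl₂: 773 × 111 = 85,810 g.

(a) 44.3 kg; (b) 85.8 kg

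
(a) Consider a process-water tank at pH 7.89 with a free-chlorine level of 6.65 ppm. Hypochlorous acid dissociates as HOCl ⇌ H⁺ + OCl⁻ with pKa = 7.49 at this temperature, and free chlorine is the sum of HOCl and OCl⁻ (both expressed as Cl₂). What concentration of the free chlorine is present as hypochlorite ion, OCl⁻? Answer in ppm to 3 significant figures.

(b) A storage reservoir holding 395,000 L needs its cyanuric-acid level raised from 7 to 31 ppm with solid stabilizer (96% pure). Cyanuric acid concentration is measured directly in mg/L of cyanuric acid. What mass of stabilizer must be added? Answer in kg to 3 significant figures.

(a) 4.76 ppm; (b) 9.88 kg

(a) [OCl⁻]/[HOCl] = 10^(pH − pKa) = 10^(7.89 − 7.49) = 10^0.40 = 2.512.
(a) Fraction as HOCl = 1 / (1 + 2.512) = 0.2847.
(a) OCl⁻ = (1 − 0.2847) × 6.65 ppm = 4.756 ppm.

(b) CYA to add: (31 − 7) = 24 mg/L × 395,000 L = 9480 g cyanuric acid.
(b) At 96% purity: 9480 / 0.96 = 9875 g product.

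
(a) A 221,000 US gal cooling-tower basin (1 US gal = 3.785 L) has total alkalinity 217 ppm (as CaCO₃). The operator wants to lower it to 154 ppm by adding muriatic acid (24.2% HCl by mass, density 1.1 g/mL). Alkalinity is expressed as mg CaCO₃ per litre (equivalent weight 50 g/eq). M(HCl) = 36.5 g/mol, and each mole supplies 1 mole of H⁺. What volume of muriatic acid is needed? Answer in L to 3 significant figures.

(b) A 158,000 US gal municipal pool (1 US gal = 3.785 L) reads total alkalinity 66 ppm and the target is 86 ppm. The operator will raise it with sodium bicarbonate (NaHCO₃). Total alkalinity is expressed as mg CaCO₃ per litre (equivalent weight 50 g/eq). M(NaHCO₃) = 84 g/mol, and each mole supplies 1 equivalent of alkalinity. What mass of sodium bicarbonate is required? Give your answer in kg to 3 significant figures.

(a) 145 L; (b) 20.1 kg

(a) Volume: 221,000 US gal × 3.785 L/gal = 836,485 L.
(a) Alkalinity to neutralize: (217 − 154) = 63 mg/L as CaCO₃ × 836,485 L = 52,700 g as CaCO₃.
(a) Equivalents of H⁺ required: 52,700 ÷ 50 g/eq = 1054 eq = 1054 mol HCl.
(a) Mass of HCl: 1054 × 36.5 = 38,470 g.
(a) Mass of 24.2% solution: 38,470 / 0.242 = 159,000 g.
(a) Volume: 159,000 g ÷ 1.1 g/mL = 144,500 mL.

(b) Volume: 158,000 US gal × 3.785 L/gal = 598,030 L.
(b) Alkalinity to add: (86 − 66) = 20 mg/L as CaCO₃ × 598,030 L = 11,960 g as CaCO₃.
(b) Equivalents: 11,960 g ÷ 50 g/eq = 239.2 eq.
(b) NaHCO₃ supplies 1 eq per mole → 239.2 mol.
(b) Mass: 239.2 mol × 84 g/mol = 20,090 g.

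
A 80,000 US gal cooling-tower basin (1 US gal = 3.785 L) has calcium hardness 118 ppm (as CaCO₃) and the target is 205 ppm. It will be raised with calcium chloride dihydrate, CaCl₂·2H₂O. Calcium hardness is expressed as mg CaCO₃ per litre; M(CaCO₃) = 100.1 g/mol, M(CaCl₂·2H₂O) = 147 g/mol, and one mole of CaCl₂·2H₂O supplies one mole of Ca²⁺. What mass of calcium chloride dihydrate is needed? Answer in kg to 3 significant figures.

38.7 kg

Volume: 80,000 US gal × 3.785 L/gal = 302,800 L.
Hardness to add: (205 − 118) = 87 mg/L as CaCO₃ × 302,800 L = 26,340 g as CaCO₃.
Moles of Ca²⁺ (1 mol Ca²⁺ ≡ 1 mol CaCO₃): 26,340 / 100.1 g/mol = 263.2 mol.
Mass of CaCl₂·2H₂O: 263.2 × 147 = 38,690 g.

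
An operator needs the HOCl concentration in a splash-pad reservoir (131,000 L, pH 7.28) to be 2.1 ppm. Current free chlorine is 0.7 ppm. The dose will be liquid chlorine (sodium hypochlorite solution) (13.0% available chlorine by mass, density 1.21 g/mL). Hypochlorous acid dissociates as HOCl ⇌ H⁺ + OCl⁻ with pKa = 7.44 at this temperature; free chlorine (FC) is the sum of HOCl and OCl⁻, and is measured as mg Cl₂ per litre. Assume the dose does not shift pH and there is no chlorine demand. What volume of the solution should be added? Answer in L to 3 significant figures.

2.38 L

[OCl⁻]/[HOCl] = 10^(pH − pKa) = 10^(7.28 − 7.44) = 0.6918; fraction as HOCl = 1/(1 + 0.6918) = 0.5911.
Free chlorine required for 2.1 ppm HOCl: 2.1 / 0.5911 = 3.553 ppm.
FC to add: 3.553 − 0.7 = 2.853 mg/L as Cl₂.
Cl₂ equivalent: 2.853 mg/L × 131,000 L = 373.7 g.
Product at 13.0% available Cl: 373.7 / 0.13 = 2875 g.
Volume: 2875 g ÷ 1.21 g/mL = 2376 mL.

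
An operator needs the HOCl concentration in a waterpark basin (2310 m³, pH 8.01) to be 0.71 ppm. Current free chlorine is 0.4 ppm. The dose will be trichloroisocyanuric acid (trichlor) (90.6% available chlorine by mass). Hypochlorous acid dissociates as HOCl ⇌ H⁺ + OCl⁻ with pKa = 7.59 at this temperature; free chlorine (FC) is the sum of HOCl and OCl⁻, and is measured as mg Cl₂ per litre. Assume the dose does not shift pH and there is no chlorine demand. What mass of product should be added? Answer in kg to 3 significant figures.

Volume: 2310 m³ = 2,310,000 L.
[OCl⁻]/[HOCl] = 10^(pH − pKa) = 10^(8.01 − 7.59) = 2.63; fraction as HOCl = 1/(1 + 2.63) = 0.2755.
Free chlorine required for 0.71 ppm HOCl: 0.71 / 0.2755 = 2.577 ppm.
FC to add: 2.577 − 0.4 = 2.177 mg/L as Cl₂.
Cl₂ equivalent: 2.177 mg/L × 2,310,000 L = 5030 g.
Product at 90.6% available Cl: 5030 / 0.906 = 5552 g.

5.55 kg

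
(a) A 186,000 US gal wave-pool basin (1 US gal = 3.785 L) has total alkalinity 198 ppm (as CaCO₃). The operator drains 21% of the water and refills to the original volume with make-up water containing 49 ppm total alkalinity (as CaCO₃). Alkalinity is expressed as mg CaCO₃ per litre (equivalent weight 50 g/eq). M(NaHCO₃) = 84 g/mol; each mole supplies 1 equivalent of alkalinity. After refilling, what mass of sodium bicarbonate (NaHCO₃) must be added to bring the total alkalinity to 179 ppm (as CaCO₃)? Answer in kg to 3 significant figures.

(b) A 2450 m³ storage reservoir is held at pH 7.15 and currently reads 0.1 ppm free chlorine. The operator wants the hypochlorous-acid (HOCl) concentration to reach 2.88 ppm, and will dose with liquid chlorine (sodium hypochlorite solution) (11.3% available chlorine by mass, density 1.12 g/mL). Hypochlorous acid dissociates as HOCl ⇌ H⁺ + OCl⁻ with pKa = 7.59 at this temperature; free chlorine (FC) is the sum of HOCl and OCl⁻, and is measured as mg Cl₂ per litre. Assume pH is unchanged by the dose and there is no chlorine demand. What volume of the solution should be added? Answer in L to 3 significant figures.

(a) Volume: 186,000 US gal × 3.785 L/gal = 704,010 L.
(a) After draining 21% and refilling: 198 × 0.79 + 49 × 0.21 = 166.71 ppm.
(a) Deficit to target: 179 − 166.71 = 12.29 mg/L.
(a) As CaCO₃: 12.29 mg/L × 704,010 L = 8652 g; ÷ 50 g/eq ÷ 1 = 173 mol NaHCO₃.
(a) Mass: 173 × 84 = 14,540 g.

(b) Volume: 2450 m³ = 2,450,000 L.
(b) [OCl⁻]/[HOCl] = 10^(pH − pKa) = 10^(7.15 − 7.59) = 0.3631; fraction as HOCl = 1/(1 + 0.3631) = 0.7336.
(b) Free chlorine required for 2.88 ppm HOCl: 2.88 / 0.7336 = 3.926 ppm.
(b) FC to add: 3.926 − 0.1 = 3.826 mg/L as Cl₂.
(b) Cl₂ equivalent: 3.826 mg/L × 2,450,000 L = 9373 g.
(b) Product at 11.3% available Cl: 9373 / 0.113 = 82,950 g.
(b) Volume: 82,950 g ÷ 1.12 g/mL = 74,060 mL.

(a) 14.5 kg; (b) 74.1 L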